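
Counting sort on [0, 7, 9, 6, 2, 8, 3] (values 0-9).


Input: [0, 7, 9, 6, 2, 8, 3]
Counts: [1, 0, 1, 1, 0, 0, 1, 1, 1, 1]

Sorted: [0, 2, 3, 6, 7, 8, 9]


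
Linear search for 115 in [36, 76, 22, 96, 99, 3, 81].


i=0: 36!=115
i=1: 76!=115
i=2: 22!=115
i=3: 96!=115
i=4: 99!=115
i=5: 3!=115
i=6: 81!=115

Not found, 7 comps


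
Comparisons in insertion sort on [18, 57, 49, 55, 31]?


Algorithm: insertion sort
Input: [18, 57, 49, 55, 31]
Sorted: [18, 31, 49, 55, 57]

9


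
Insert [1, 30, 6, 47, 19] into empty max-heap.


Insert 1: [1]
Insert 30: [30, 1]
Insert 6: [30, 1, 6]
Insert 47: [47, 30, 6, 1]
Insert 19: [47, 30, 6, 1, 19]

Final heap: [47, 30, 6, 1, 19]


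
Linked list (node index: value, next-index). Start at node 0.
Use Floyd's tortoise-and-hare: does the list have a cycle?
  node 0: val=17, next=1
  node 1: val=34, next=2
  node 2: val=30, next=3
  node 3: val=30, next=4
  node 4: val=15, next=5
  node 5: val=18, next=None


Floyd's tortoise (slow, +1) and hare (fast, +2):
  init: slow=0, fast=0
  step 1: slow=1, fast=2
  step 2: slow=2, fast=4
  step 3: fast 4->5->None, no cycle

Cycle: no


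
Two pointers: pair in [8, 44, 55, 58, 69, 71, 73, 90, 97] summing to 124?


lo=0(8)+hi=8(97)=105
lo=1(44)+hi=8(97)=141
lo=1(44)+hi=7(90)=134
lo=1(44)+hi=6(73)=117
lo=2(55)+hi=6(73)=128
lo=2(55)+hi=5(71)=126
lo=2(55)+hi=4(69)=124

Yes: 55+69=124


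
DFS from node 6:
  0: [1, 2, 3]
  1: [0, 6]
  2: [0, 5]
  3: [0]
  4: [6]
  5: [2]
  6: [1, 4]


Visit 6, push [4, 1]
Visit 1, push [0]
Visit 0, push [3, 2]
Visit 2, push [5]
Visit 5, push []
Visit 3, push []
Visit 4, push []

DFS order: [6, 1, 0, 2, 5, 3, 4]


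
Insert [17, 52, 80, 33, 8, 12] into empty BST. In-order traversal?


Insert 17: root
Insert 52: R from 17
Insert 80: R from 17 -> R from 52
Insert 33: R from 17 -> L from 52
Insert 8: L from 17
Insert 12: L from 17 -> R from 8

In-order: [8, 12, 17, 33, 52, 80]


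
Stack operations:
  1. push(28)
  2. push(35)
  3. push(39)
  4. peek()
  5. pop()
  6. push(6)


push(28) -> [28]
push(35) -> [28, 35]
push(39) -> [28, 35, 39]
peek()->39
pop()->39, [28, 35]
push(6) -> [28, 35, 6]

Final stack: [28, 35, 6]


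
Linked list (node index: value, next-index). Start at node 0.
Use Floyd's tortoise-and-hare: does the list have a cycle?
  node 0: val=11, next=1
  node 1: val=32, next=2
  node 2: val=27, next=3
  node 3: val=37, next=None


Floyd's tortoise (slow, +1) and hare (fast, +2):
  init: slow=0, fast=0
  step 1: slow=1, fast=2
  step 2: fast 2->3->None, no cycle

Cycle: no


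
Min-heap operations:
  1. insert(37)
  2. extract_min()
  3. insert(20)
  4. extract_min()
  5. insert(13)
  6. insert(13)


insert(37) -> [37]
extract_min()->37, []
insert(20) -> [20]
extract_min()->20, []
insert(13) -> [13]
insert(13) -> [13, 13]

Final heap: [13, 13]


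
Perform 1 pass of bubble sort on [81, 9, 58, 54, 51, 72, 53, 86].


Initial: [81, 9, 58, 54, 51, 72, 53, 86]
Pass 1: [9, 58, 54, 51, 72, 53, 81, 86] (6 swaps)

After 1 pass: [9, 58, 54, 51, 72, 53, 81, 86]


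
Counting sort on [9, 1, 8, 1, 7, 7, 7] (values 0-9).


Input: [9, 1, 8, 1, 7, 7, 7]
Counts: [0, 2, 0, 0, 0, 0, 0, 3, 1, 1]

Sorted: [1, 1, 7, 7, 7, 8, 9]


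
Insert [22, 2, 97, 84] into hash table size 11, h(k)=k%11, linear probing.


Insert 22: h=0 -> slot 0
Insert 2: h=2 -> slot 2
Insert 97: h=9 -> slot 9
Insert 84: h=7 -> slot 7

Table: [22, None, 2, None, None, None, None, 84, None, 97, None]


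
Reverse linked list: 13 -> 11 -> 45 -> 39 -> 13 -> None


Step 1: curr=13, set curr.next=prev(None) | reversed so far: 13
Step 2: curr=11, set curr.next=prev(13) | reversed so far: 11 -> 13
Step 3: curr=45, set curr.next=prev(11) | reversed so far: 45 -> 11 -> 13
Step 4: curr=39, set curr.next=prev(45) | reversed so far: 39 -> 45 -> 11 -> 13
Step 5: curr=13, set curr.next=prev(39) | reversed so far: 13 -> 39 -> 45 -> 11 -> 13

13 -> 39 -> 45 -> 11 -> 13 -> None


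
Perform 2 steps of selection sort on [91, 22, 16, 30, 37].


Initial: [91, 22, 16, 30, 37]
Step 1: min=16 at 2
  Swap: [16, 22, 91, 30, 37]
Step 2: min=22 at 1
  Swap: [16, 22, 91, 30, 37]

After 2 steps: [16, 22, 91, 30, 37]


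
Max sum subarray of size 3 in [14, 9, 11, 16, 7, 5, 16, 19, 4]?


[0:3]: 34
[1:4]: 36
[2:5]: 34
[3:6]: 28
[4:7]: 28
[5:8]: 40
[6:9]: 39

Max: 40 at [5:8]


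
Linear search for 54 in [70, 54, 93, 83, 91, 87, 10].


i=0: 70!=54
i=1: 54==54 found!

Found at 1, 2 comps


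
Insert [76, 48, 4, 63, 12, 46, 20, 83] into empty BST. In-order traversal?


Insert 76: root
Insert 48: L from 76
Insert 4: L from 76 -> L from 48
Insert 63: L from 76 -> R from 48
Insert 12: L from 76 -> L from 48 -> R from 4
Insert 46: L from 76 -> L from 48 -> R from 4 -> R from 12
Insert 20: L from 76 -> L from 48 -> R from 4 -> R from 12 -> L from 46
Insert 83: R from 76

In-order: [4, 12, 20, 46, 48, 63, 76, 83]


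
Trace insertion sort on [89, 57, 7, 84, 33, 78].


Initial: [89, 57, 7, 84, 33, 78]
Insert 57: [57, 89, 7, 84, 33, 78]
Insert 7: [7, 57, 89, 84, 33, 78]
Insert 84: [7, 57, 84, 89, 33, 78]
Insert 33: [7, 33, 57, 84, 89, 78]
Insert 78: [7, 33, 57, 78, 84, 89]

Sorted: [7, 33, 57, 78, 84, 89]


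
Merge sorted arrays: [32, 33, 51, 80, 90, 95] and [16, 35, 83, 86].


Take 16 from B
Take 32 from A
Take 33 from A
Take 35 from B
Take 51 from A
Take 80 from A
Take 83 from B
Take 86 from B

Merged: [16, 32, 33, 35, 51, 80, 83, 86, 90, 95]


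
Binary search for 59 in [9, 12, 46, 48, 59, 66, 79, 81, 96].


Step 1: lo=0, hi=8, mid=4, val=59

Found at index 4


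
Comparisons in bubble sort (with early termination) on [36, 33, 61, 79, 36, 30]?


Algorithm: bubble sort (with early termination)
Input: [36, 33, 61, 79, 36, 30]
Sorted: [30, 33, 36, 36, 61, 79]

15


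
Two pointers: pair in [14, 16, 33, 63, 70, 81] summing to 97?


lo=0(14)+hi=5(81)=95
lo=1(16)+hi=5(81)=97

Yes: 16+81=97


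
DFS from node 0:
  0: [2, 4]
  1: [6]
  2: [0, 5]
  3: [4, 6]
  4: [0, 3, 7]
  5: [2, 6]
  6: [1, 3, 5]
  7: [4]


Visit 0, push [4, 2]
Visit 2, push [5]
Visit 5, push [6]
Visit 6, push [3, 1]
Visit 1, push []
Visit 3, push [4]
Visit 4, push [7]
Visit 7, push []

DFS order: [0, 2, 5, 6, 1, 3, 4, 7]


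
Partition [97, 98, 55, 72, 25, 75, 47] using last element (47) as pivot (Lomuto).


Pivot: 47
  25 <= 47: swap -> [25, 98, 55, 72, 97, 75, 47]
Place pivot at 1: [25, 47, 55, 72, 97, 75, 98]

Partitioned: [25, 47, 55, 72, 97, 75, 98]


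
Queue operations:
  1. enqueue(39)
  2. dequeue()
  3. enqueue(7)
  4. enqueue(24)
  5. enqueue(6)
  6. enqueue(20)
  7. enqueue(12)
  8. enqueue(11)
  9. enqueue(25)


enqueue(39) -> [39]
dequeue()->39, []
enqueue(7) -> [7]
enqueue(24) -> [7, 24]
enqueue(6) -> [7, 24, 6]
enqueue(20) -> [7, 24, 6, 20]
enqueue(12) -> [7, 24, 6, 20, 12]
enqueue(11) -> [7, 24, 6, 20, 12, 11]
enqueue(25) -> [7, 24, 6, 20, 12, 11, 25]

Final queue: [7, 24, 6, 20, 12, 11, 25]


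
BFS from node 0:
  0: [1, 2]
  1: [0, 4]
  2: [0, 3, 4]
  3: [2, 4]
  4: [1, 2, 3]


Visit 0, enqueue [1, 2]
Visit 1, enqueue [4]
Visit 2, enqueue [3]
Visit 4, enqueue []
Visit 3, enqueue []

BFS order: [0, 1, 2, 4, 3]


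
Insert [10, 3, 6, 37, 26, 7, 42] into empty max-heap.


Insert 10: [10]
Insert 3: [10, 3]
Insert 6: [10, 3, 6]
Insert 37: [37, 10, 6, 3]
Insert 26: [37, 26, 6, 3, 10]
Insert 7: [37, 26, 7, 3, 10, 6]
Insert 42: [42, 26, 37, 3, 10, 6, 7]

Final heap: [42, 26, 37, 3, 10, 6, 7]


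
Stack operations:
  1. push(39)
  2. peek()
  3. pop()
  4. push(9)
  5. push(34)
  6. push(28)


push(39) -> [39]
peek()->39
pop()->39, []
push(9) -> [9]
push(34) -> [9, 34]
push(28) -> [9, 34, 28]

Final stack: [9, 34, 28]


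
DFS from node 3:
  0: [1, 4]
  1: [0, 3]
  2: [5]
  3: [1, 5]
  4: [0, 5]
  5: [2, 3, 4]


Visit 3, push [5, 1]
Visit 1, push [0]
Visit 0, push [4]
Visit 4, push [5]
Visit 5, push [2]
Visit 2, push []

DFS order: [3, 1, 0, 4, 5, 2]


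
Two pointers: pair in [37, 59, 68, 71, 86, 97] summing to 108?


lo=0(37)+hi=5(97)=134
lo=0(37)+hi=4(86)=123
lo=0(37)+hi=3(71)=108

Yes: 37+71=108


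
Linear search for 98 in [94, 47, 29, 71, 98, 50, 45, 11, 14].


i=0: 94!=98
i=1: 47!=98
i=2: 29!=98
i=3: 71!=98
i=4: 98==98 found!

Found at 4, 5 comps


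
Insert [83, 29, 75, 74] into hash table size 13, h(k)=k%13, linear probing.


Insert 83: h=5 -> slot 5
Insert 29: h=3 -> slot 3
Insert 75: h=10 -> slot 10
Insert 74: h=9 -> slot 9

Table: [None, None, None, 29, None, 83, None, None, None, 74, 75, None, None]


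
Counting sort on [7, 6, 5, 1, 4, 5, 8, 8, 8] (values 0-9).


Input: [7, 6, 5, 1, 4, 5, 8, 8, 8]
Counts: [0, 1, 0, 0, 1, 2, 1, 1, 3, 0]

Sorted: [1, 4, 5, 5, 6, 7, 8, 8, 8]


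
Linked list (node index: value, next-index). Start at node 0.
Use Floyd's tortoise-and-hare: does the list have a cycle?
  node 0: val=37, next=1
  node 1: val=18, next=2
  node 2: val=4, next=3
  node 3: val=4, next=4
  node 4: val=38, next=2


Floyd's tortoise (slow, +1) and hare (fast, +2):
  init: slow=0, fast=0
  step 1: slow=1, fast=2
  step 2: slow=2, fast=4
  step 3: slow=3, fast=3
  slow == fast at node 3: cycle detected

Cycle: yes


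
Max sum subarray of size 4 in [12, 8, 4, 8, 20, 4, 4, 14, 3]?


[0:4]: 32
[1:5]: 40
[2:6]: 36
[3:7]: 36
[4:8]: 42
[5:9]: 25

Max: 42 at [4:8]


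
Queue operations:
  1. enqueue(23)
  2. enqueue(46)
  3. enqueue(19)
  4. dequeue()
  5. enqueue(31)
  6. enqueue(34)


enqueue(23) -> [23]
enqueue(46) -> [23, 46]
enqueue(19) -> [23, 46, 19]
dequeue()->23, [46, 19]
enqueue(31) -> [46, 19, 31]
enqueue(34) -> [46, 19, 31, 34]

Final queue: [46, 19, 31, 34]


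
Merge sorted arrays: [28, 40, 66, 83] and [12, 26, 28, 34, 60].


Take 12 from B
Take 26 from B
Take 28 from A
Take 28 from B
Take 34 from B
Take 40 from A
Take 60 from B

Merged: [12, 26, 28, 28, 34, 40, 60, 66, 83]


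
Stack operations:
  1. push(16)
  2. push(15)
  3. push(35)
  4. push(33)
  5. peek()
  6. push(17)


push(16) -> [16]
push(15) -> [16, 15]
push(35) -> [16, 15, 35]
push(33) -> [16, 15, 35, 33]
peek()->33
push(17) -> [16, 15, 35, 33, 17]

Final stack: [16, 15, 35, 33, 17]


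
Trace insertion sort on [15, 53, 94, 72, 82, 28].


Initial: [15, 53, 94, 72, 82, 28]
Insert 53: [15, 53, 94, 72, 82, 28]
Insert 94: [15, 53, 94, 72, 82, 28]
Insert 72: [15, 53, 72, 94, 82, 28]
Insert 82: [15, 53, 72, 82, 94, 28]
Insert 28: [15, 28, 53, 72, 82, 94]

Sorted: [15, 28, 53, 72, 82, 94]


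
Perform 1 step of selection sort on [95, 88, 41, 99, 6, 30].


Initial: [95, 88, 41, 99, 6, 30]
Step 1: min=6 at 4
  Swap: [6, 88, 41, 99, 95, 30]

After 1 step: [6, 88, 41, 99, 95, 30]


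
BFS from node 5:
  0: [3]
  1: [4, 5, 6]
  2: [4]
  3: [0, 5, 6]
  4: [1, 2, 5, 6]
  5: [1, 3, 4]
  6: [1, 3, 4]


Visit 5, enqueue [1, 3, 4]
Visit 1, enqueue [6]
Visit 3, enqueue [0]
Visit 4, enqueue [2]
Visit 6, enqueue []
Visit 0, enqueue []
Visit 2, enqueue []

BFS order: [5, 1, 3, 4, 6, 0, 2]


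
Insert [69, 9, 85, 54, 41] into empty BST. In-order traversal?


Insert 69: root
Insert 9: L from 69
Insert 85: R from 69
Insert 54: L from 69 -> R from 9
Insert 41: L from 69 -> R from 9 -> L from 54

In-order: [9, 41, 54, 69, 85]


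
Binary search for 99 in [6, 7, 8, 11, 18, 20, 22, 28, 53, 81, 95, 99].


Step 1: lo=0, hi=11, mid=5, val=20
Step 2: lo=6, hi=11, mid=8, val=53
Step 3: lo=9, hi=11, mid=10, val=95
Step 4: lo=11, hi=11, mid=11, val=99

Found at index 11


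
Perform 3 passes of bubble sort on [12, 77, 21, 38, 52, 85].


Initial: [12, 77, 21, 38, 52, 85]
Pass 1: [12, 21, 38, 52, 77, 85] (3 swaps)
Pass 2: [12, 21, 38, 52, 77, 85] (0 swaps)
Pass 3: [12, 21, 38, 52, 77, 85] (0 swaps)

After 3 passes: [12, 21, 38, 52, 77, 85]


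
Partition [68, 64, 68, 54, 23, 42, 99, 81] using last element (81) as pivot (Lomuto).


Pivot: 81
  68 <= 81: advance i (no swap)
  64 <= 81: advance i (no swap)
  68 <= 81: advance i (no swap)
  54 <= 81: advance i (no swap)
  23 <= 81: advance i (no swap)
  42 <= 81: advance i (no swap)
Place pivot at 6: [68, 64, 68, 54, 23, 42, 81, 99]

Partitioned: [68, 64, 68, 54, 23, 42, 81, 99]


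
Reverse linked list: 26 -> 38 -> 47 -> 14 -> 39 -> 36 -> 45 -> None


Step 1: curr=26, set curr.next=prev(None) | reversed so far: 26
Step 2: curr=38, set curr.next=prev(26) | reversed so far: 38 -> 26
Step 3: curr=47, set curr.next=prev(38) | reversed so far: 47 -> 38 -> 26
Step 4: curr=14, set curr.next=prev(47) | reversed so far: 14 -> 47 -> 38 -> 26
Step 5: curr=39, set curr.next=prev(14) | reversed so far: 39 -> 14 -> 47 -> 38 -> 26
Step 6: curr=36, set curr.next=prev(39) | reversed so far: 36 -> 39 -> 14 -> 47 -> 38 -> 26
Step 7: curr=45, set curr.next=prev(36) | reversed so far: 45 -> 36 -> 39 -> 14 -> 47 -> 38 -> 26

45 -> 36 -> 39 -> 14 -> 47 -> 38 -> 26 -> None


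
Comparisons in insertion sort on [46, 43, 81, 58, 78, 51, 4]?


Algorithm: insertion sort
Input: [46, 43, 81, 58, 78, 51, 4]
Sorted: [4, 43, 46, 51, 58, 78, 81]

16


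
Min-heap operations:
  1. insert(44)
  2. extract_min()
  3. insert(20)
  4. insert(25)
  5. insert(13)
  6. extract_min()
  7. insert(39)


insert(44) -> [44]
extract_min()->44, []
insert(20) -> [20]
insert(25) -> [20, 25]
insert(13) -> [13, 25, 20]
extract_min()->13, [20, 25]
insert(39) -> [20, 25, 39]

Final heap: [20, 25, 39]


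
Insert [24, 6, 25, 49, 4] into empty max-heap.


Insert 24: [24]
Insert 6: [24, 6]
Insert 25: [25, 6, 24]
Insert 49: [49, 25, 24, 6]
Insert 4: [49, 25, 24, 6, 4]

Final heap: [49, 25, 24, 6, 4]


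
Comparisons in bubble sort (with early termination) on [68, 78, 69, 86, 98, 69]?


Algorithm: bubble sort (with early termination)
Input: [68, 78, 69, 86, 98, 69]
Sorted: [68, 69, 69, 78, 86, 98]

14


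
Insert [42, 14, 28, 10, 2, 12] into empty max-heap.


Insert 42: [42]
Insert 14: [42, 14]
Insert 28: [42, 14, 28]
Insert 10: [42, 14, 28, 10]
Insert 2: [42, 14, 28, 10, 2]
Insert 12: [42, 14, 28, 10, 2, 12]

Final heap: [42, 14, 28, 10, 2, 12]


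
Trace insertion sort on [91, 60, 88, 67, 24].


Initial: [91, 60, 88, 67, 24]
Insert 60: [60, 91, 88, 67, 24]
Insert 88: [60, 88, 91, 67, 24]
Insert 67: [60, 67, 88, 91, 24]
Insert 24: [24, 60, 67, 88, 91]

Sorted: [24, 60, 67, 88, 91]


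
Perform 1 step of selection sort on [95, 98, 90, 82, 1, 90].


Initial: [95, 98, 90, 82, 1, 90]
Step 1: min=1 at 4
  Swap: [1, 98, 90, 82, 95, 90]

After 1 step: [1, 98, 90, 82, 95, 90]


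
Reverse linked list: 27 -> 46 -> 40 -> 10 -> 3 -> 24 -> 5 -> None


Step 1: curr=27, set curr.next=prev(None) | reversed so far: 27
Step 2: curr=46, set curr.next=prev(27) | reversed so far: 46 -> 27
Step 3: curr=40, set curr.next=prev(46) | reversed so far: 40 -> 46 -> 27
Step 4: curr=10, set curr.next=prev(40) | reversed so far: 10 -> 40 -> 46 -> 27
Step 5: curr=3, set curr.next=prev(10) | reversed so far: 3 -> 10 -> 40 -> 46 -> 27
Step 6: curr=24, set curr.next=prev(3) | reversed so far: 24 -> 3 -> 10 -> 40 -> 46 -> 27
Step 7: curr=5, set curr.next=prev(24) | reversed so far: 5 -> 24 -> 3 -> 10 -> 40 -> 46 -> 27

5 -> 24 -> 3 -> 10 -> 40 -> 46 -> 27 -> None


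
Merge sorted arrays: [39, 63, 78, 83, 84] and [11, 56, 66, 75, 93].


Take 11 from B
Take 39 from A
Take 56 from B
Take 63 from A
Take 66 from B
Take 75 from B
Take 78 from A
Take 83 from A
Take 84 from A

Merged: [11, 39, 56, 63, 66, 75, 78, 83, 84, 93]


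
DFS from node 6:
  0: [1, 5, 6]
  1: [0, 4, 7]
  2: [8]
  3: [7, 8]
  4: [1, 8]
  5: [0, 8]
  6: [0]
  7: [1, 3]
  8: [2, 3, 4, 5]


Visit 6, push [0]
Visit 0, push [5, 1]
Visit 1, push [7, 4]
Visit 4, push [8]
Visit 8, push [5, 3, 2]
Visit 2, push []
Visit 3, push [7]
Visit 7, push []
Visit 5, push []

DFS order: [6, 0, 1, 4, 8, 2, 3, 7, 5]


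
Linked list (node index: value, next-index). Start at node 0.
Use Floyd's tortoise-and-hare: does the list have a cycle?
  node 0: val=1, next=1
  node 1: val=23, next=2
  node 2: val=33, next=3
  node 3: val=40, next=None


Floyd's tortoise (slow, +1) and hare (fast, +2):
  init: slow=0, fast=0
  step 1: slow=1, fast=2
  step 2: fast 2->3->None, no cycle

Cycle: no


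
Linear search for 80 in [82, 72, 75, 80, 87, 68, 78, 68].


i=0: 82!=80
i=1: 72!=80
i=2: 75!=80
i=3: 80==80 found!

Found at 3, 4 comps


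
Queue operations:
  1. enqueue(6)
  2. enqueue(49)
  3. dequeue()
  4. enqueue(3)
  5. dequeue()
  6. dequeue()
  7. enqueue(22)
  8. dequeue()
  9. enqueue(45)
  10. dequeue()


enqueue(6) -> [6]
enqueue(49) -> [6, 49]
dequeue()->6, [49]
enqueue(3) -> [49, 3]
dequeue()->49, [3]
dequeue()->3, []
enqueue(22) -> [22]
dequeue()->22, []
enqueue(45) -> [45]
dequeue()->45, []

Final queue: []


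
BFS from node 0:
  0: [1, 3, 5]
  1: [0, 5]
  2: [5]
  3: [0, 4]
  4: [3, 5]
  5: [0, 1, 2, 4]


Visit 0, enqueue [1, 3, 5]
Visit 1, enqueue []
Visit 3, enqueue [4]
Visit 5, enqueue [2]
Visit 4, enqueue []
Visit 2, enqueue []

BFS order: [0, 1, 3, 5, 4, 2]


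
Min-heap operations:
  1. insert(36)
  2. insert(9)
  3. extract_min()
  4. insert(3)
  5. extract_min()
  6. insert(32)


insert(36) -> [36]
insert(9) -> [9, 36]
extract_min()->9, [36]
insert(3) -> [3, 36]
extract_min()->3, [36]
insert(32) -> [32, 36]

Final heap: [32, 36]


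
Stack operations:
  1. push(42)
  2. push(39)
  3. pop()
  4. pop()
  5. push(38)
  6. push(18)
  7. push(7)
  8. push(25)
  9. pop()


push(42) -> [42]
push(39) -> [42, 39]
pop()->39, [42]
pop()->42, []
push(38) -> [38]
push(18) -> [38, 18]
push(7) -> [38, 18, 7]
push(25) -> [38, 18, 7, 25]
pop()->25, [38, 18, 7]

Final stack: [38, 18, 7]


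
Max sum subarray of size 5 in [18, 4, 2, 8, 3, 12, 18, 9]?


[0:5]: 35
[1:6]: 29
[2:7]: 43
[3:8]: 50

Max: 50 at [3:8]


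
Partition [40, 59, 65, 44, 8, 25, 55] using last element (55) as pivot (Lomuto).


Pivot: 55
  40 <= 55: advance i (no swap)
  44 <= 55: swap -> [40, 44, 65, 59, 8, 25, 55]
  8 <= 55: swap -> [40, 44, 8, 59, 65, 25, 55]
  25 <= 55: swap -> [40, 44, 8, 25, 65, 59, 55]
Place pivot at 4: [40, 44, 8, 25, 55, 59, 65]

Partitioned: [40, 44, 8, 25, 55, 59, 65]


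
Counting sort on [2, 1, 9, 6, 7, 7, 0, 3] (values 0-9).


Input: [2, 1, 9, 6, 7, 7, 0, 3]
Counts: [1, 1, 1, 1, 0, 0, 1, 2, 0, 1]

Sorted: [0, 1, 2, 3, 6, 7, 7, 9]


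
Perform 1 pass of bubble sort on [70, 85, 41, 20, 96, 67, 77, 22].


Initial: [70, 85, 41, 20, 96, 67, 77, 22]
Pass 1: [70, 41, 20, 85, 67, 77, 22, 96] (5 swaps)

After 1 pass: [70, 41, 20, 85, 67, 77, 22, 96]


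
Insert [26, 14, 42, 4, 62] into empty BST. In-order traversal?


Insert 26: root
Insert 14: L from 26
Insert 42: R from 26
Insert 4: L from 26 -> L from 14
Insert 62: R from 26 -> R from 42

In-order: [4, 14, 26, 42, 62]


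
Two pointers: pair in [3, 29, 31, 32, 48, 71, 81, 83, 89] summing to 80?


lo=0(3)+hi=8(89)=92
lo=0(3)+hi=7(83)=86
lo=0(3)+hi=6(81)=84
lo=0(3)+hi=5(71)=74
lo=1(29)+hi=5(71)=100
lo=1(29)+hi=4(48)=77
lo=2(31)+hi=4(48)=79
lo=3(32)+hi=4(48)=80

Yes: 32+48=80


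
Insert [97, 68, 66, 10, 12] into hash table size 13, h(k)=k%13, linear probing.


Insert 97: h=6 -> slot 6
Insert 68: h=3 -> slot 3
Insert 66: h=1 -> slot 1
Insert 10: h=10 -> slot 10
Insert 12: h=12 -> slot 12

Table: [None, 66, None, 68, None, None, 97, None, None, None, 10, None, 12]


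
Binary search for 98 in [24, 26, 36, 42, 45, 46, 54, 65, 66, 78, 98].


Step 1: lo=0, hi=10, mid=5, val=46
Step 2: lo=6, hi=10, mid=8, val=66
Step 3: lo=9, hi=10, mid=9, val=78
Step 4: lo=10, hi=10, mid=10, val=98

Found at index 10


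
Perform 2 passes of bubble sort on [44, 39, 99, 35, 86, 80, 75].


Initial: [44, 39, 99, 35, 86, 80, 75]
Pass 1: [39, 44, 35, 86, 80, 75, 99] (5 swaps)
Pass 2: [39, 35, 44, 80, 75, 86, 99] (3 swaps)

After 2 passes: [39, 35, 44, 80, 75, 86, 99]


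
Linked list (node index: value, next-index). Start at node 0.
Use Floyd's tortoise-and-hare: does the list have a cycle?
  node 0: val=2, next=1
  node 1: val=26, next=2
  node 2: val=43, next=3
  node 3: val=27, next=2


Floyd's tortoise (slow, +1) and hare (fast, +2):
  init: slow=0, fast=0
  step 1: slow=1, fast=2
  step 2: slow=2, fast=2
  slow == fast at node 2: cycle detected

Cycle: yes


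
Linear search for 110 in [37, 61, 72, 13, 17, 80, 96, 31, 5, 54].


i=0: 37!=110
i=1: 61!=110
i=2: 72!=110
i=3: 13!=110
i=4: 17!=110
i=5: 80!=110
i=6: 96!=110
i=7: 31!=110
i=8: 5!=110
i=9: 54!=110

Not found, 10 comps


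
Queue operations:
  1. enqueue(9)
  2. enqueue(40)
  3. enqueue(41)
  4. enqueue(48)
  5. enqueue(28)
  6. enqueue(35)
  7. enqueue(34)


enqueue(9) -> [9]
enqueue(40) -> [9, 40]
enqueue(41) -> [9, 40, 41]
enqueue(48) -> [9, 40, 41, 48]
enqueue(28) -> [9, 40, 41, 48, 28]
enqueue(35) -> [9, 40, 41, 48, 28, 35]
enqueue(34) -> [9, 40, 41, 48, 28, 35, 34]

Final queue: [9, 40, 41, 48, 28, 35, 34]


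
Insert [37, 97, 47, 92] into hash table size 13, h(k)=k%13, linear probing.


Insert 37: h=11 -> slot 11
Insert 97: h=6 -> slot 6
Insert 47: h=8 -> slot 8
Insert 92: h=1 -> slot 1

Table: [None, 92, None, None, None, None, 97, None, 47, None, None, 37, None]


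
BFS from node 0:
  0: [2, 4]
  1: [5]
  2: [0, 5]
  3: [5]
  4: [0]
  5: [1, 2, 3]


Visit 0, enqueue [2, 4]
Visit 2, enqueue [5]
Visit 4, enqueue []
Visit 5, enqueue [1, 3]
Visit 1, enqueue []
Visit 3, enqueue []

BFS order: [0, 2, 4, 5, 1, 3]


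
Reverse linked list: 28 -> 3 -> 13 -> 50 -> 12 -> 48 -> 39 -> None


Step 1: curr=28, set curr.next=prev(None) | reversed so far: 28
Step 2: curr=3, set curr.next=prev(28) | reversed so far: 3 -> 28
Step 3: curr=13, set curr.next=prev(3) | reversed so far: 13 -> 3 -> 28
Step 4: curr=50, set curr.next=prev(13) | reversed so far: 50 -> 13 -> 3 -> 28
Step 5: curr=12, set curr.next=prev(50) | reversed so far: 12 -> 50 -> 13 -> 3 -> 28
Step 6: curr=48, set curr.next=prev(12) | reversed so far: 48 -> 12 -> 50 -> 13 -> 3 -> 28
Step 7: curr=39, set curr.next=prev(48) | reversed so far: 39 -> 48 -> 12 -> 50 -> 13 -> 3 -> 28

39 -> 48 -> 12 -> 50 -> 13 -> 3 -> 28 -> None


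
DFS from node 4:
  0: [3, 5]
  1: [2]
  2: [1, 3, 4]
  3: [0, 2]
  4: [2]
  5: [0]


Visit 4, push [2]
Visit 2, push [3, 1]
Visit 1, push []
Visit 3, push [0]
Visit 0, push [5]
Visit 5, push []

DFS order: [4, 2, 1, 3, 0, 5]


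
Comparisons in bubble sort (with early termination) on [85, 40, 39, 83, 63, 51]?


Algorithm: bubble sort (with early termination)
Input: [85, 40, 39, 83, 63, 51]
Sorted: [39, 40, 51, 63, 83, 85]

14


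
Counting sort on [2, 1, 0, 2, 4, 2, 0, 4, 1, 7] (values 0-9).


Input: [2, 1, 0, 2, 4, 2, 0, 4, 1, 7]
Counts: [2, 2, 3, 0, 2, 0, 0, 1, 0, 0]

Sorted: [0, 0, 1, 1, 2, 2, 2, 4, 4, 7]


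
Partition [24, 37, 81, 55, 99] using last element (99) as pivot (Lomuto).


Pivot: 99
  24 <= 99: advance i (no swap)
  37 <= 99: advance i (no swap)
  81 <= 99: advance i (no swap)
  55 <= 99: advance i (no swap)
Place pivot at 4: [24, 37, 81, 55, 99]

Partitioned: [24, 37, 81, 55, 99]


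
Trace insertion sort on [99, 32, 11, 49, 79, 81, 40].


Initial: [99, 32, 11, 49, 79, 81, 40]
Insert 32: [32, 99, 11, 49, 79, 81, 40]
Insert 11: [11, 32, 99, 49, 79, 81, 40]
Insert 49: [11, 32, 49, 99, 79, 81, 40]
Insert 79: [11, 32, 49, 79, 99, 81, 40]
Insert 81: [11, 32, 49, 79, 81, 99, 40]
Insert 40: [11, 32, 40, 49, 79, 81, 99]

Sorted: [11, 32, 40, 49, 79, 81, 99]


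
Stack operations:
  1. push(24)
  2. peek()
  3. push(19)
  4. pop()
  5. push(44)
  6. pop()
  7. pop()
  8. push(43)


push(24) -> [24]
peek()->24
push(19) -> [24, 19]
pop()->19, [24]
push(44) -> [24, 44]
pop()->44, [24]
pop()->24, []
push(43) -> [43]

Final stack: [43]


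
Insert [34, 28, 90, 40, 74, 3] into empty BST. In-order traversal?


Insert 34: root
Insert 28: L from 34
Insert 90: R from 34
Insert 40: R from 34 -> L from 90
Insert 74: R from 34 -> L from 90 -> R from 40
Insert 3: L from 34 -> L from 28

In-order: [3, 28, 34, 40, 74, 90]


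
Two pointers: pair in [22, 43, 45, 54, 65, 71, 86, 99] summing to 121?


lo=0(22)+hi=7(99)=121

Yes: 22+99=121


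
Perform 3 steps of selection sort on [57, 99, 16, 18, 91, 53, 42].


Initial: [57, 99, 16, 18, 91, 53, 42]
Step 1: min=16 at 2
  Swap: [16, 99, 57, 18, 91, 53, 42]
Step 2: min=18 at 3
  Swap: [16, 18, 57, 99, 91, 53, 42]
Step 3: min=42 at 6
  Swap: [16, 18, 42, 99, 91, 53, 57]

After 3 steps: [16, 18, 42, 99, 91, 53, 57]


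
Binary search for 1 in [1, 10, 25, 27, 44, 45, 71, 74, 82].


Step 1: lo=0, hi=8, mid=4, val=44
Step 2: lo=0, hi=3, mid=1, val=10
Step 3: lo=0, hi=0, mid=0, val=1

Found at index 0


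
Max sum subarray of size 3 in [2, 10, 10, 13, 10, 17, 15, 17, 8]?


[0:3]: 22
[1:4]: 33
[2:5]: 33
[3:6]: 40
[4:7]: 42
[5:8]: 49
[6:9]: 40

Max: 49 at [5:8]


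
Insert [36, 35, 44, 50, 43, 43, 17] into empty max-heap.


Insert 36: [36]
Insert 35: [36, 35]
Insert 44: [44, 35, 36]
Insert 50: [50, 44, 36, 35]
Insert 43: [50, 44, 36, 35, 43]
Insert 43: [50, 44, 43, 35, 43, 36]
Insert 17: [50, 44, 43, 35, 43, 36, 17]

Final heap: [50, 44, 43, 35, 43, 36, 17]


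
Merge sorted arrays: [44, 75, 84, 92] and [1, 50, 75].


Take 1 from B
Take 44 from A
Take 50 from B
Take 75 from A
Take 75 from B

Merged: [1, 44, 50, 75, 75, 84, 92]


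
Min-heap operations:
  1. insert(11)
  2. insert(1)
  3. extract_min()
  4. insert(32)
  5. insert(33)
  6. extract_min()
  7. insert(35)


insert(11) -> [11]
insert(1) -> [1, 11]
extract_min()->1, [11]
insert(32) -> [11, 32]
insert(33) -> [11, 32, 33]
extract_min()->11, [32, 33]
insert(35) -> [32, 33, 35]

Final heap: [32, 33, 35]


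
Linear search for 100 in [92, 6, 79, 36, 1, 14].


i=0: 92!=100
i=1: 6!=100
i=2: 79!=100
i=3: 36!=100
i=4: 1!=100
i=5: 14!=100

Not found, 6 comps


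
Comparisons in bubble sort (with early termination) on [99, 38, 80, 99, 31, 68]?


Algorithm: bubble sort (with early termination)
Input: [99, 38, 80, 99, 31, 68]
Sorted: [31, 38, 68, 80, 99, 99]

15


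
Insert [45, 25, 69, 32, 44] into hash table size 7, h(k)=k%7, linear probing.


Insert 45: h=3 -> slot 3
Insert 25: h=4 -> slot 4
Insert 69: h=6 -> slot 6
Insert 32: h=4, 1 probes -> slot 5
Insert 44: h=2 -> slot 2

Table: [None, None, 44, 45, 25, 32, 69]


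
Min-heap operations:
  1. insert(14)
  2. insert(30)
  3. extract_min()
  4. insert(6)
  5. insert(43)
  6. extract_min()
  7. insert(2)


insert(14) -> [14]
insert(30) -> [14, 30]
extract_min()->14, [30]
insert(6) -> [6, 30]
insert(43) -> [6, 30, 43]
extract_min()->6, [30, 43]
insert(2) -> [2, 43, 30]

Final heap: [2, 43, 30]


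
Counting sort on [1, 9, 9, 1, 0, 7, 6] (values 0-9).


Input: [1, 9, 9, 1, 0, 7, 6]
Counts: [1, 2, 0, 0, 0, 0, 1, 1, 0, 2]

Sorted: [0, 1, 1, 6, 7, 9, 9]


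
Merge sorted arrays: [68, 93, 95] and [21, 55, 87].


Take 21 from B
Take 55 from B
Take 68 from A
Take 87 from B

Merged: [21, 55, 68, 87, 93, 95]


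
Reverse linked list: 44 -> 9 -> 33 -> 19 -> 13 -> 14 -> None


Step 1: curr=44, set curr.next=prev(None) | reversed so far: 44
Step 2: curr=9, set curr.next=prev(44) | reversed so far: 9 -> 44
Step 3: curr=33, set curr.next=prev(9) | reversed so far: 33 -> 9 -> 44
Step 4: curr=19, set curr.next=prev(33) | reversed so far: 19 -> 33 -> 9 -> 44
Step 5: curr=13, set curr.next=prev(19) | reversed so far: 13 -> 19 -> 33 -> 9 -> 44
Step 6: curr=14, set curr.next=prev(13) | reversed so far: 14 -> 13 -> 19 -> 33 -> 9 -> 44

14 -> 13 -> 19 -> 33 -> 9 -> 44 -> None


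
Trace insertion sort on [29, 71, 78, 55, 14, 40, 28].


Initial: [29, 71, 78, 55, 14, 40, 28]
Insert 71: [29, 71, 78, 55, 14, 40, 28]
Insert 78: [29, 71, 78, 55, 14, 40, 28]
Insert 55: [29, 55, 71, 78, 14, 40, 28]
Insert 14: [14, 29, 55, 71, 78, 40, 28]
Insert 40: [14, 29, 40, 55, 71, 78, 28]
Insert 28: [14, 28, 29, 40, 55, 71, 78]

Sorted: [14, 28, 29, 40, 55, 71, 78]


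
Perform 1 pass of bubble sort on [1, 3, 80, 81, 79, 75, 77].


Initial: [1, 3, 80, 81, 79, 75, 77]
Pass 1: [1, 3, 80, 79, 75, 77, 81] (3 swaps)

After 1 pass: [1, 3, 80, 79, 75, 77, 81]


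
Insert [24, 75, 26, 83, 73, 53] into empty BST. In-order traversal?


Insert 24: root
Insert 75: R from 24
Insert 26: R from 24 -> L from 75
Insert 83: R from 24 -> R from 75
Insert 73: R from 24 -> L from 75 -> R from 26
Insert 53: R from 24 -> L from 75 -> R from 26 -> L from 73

In-order: [24, 26, 53, 73, 75, 83]


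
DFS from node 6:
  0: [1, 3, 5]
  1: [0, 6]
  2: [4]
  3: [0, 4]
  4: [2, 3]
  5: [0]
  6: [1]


Visit 6, push [1]
Visit 1, push [0]
Visit 0, push [5, 3]
Visit 3, push [4]
Visit 4, push [2]
Visit 2, push []
Visit 5, push []

DFS order: [6, 1, 0, 3, 4, 2, 5]


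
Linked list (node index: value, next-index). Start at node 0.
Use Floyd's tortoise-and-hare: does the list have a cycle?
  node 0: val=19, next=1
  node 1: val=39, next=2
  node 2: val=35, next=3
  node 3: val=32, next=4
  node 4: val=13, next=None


Floyd's tortoise (slow, +1) and hare (fast, +2):
  init: slow=0, fast=0
  step 1: slow=1, fast=2
  step 2: slow=2, fast=4
  step 3: fast -> None, no cycle

Cycle: no


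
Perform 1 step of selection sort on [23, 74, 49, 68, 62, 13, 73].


Initial: [23, 74, 49, 68, 62, 13, 73]
Step 1: min=13 at 5
  Swap: [13, 74, 49, 68, 62, 23, 73]

After 1 step: [13, 74, 49, 68, 62, 23, 73]


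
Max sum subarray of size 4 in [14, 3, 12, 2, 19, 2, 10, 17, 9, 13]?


[0:4]: 31
[1:5]: 36
[2:6]: 35
[3:7]: 33
[4:8]: 48
[5:9]: 38
[6:10]: 49

Max: 49 at [6:10]


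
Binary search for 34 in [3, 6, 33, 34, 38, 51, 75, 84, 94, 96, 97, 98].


Step 1: lo=0, hi=11, mid=5, val=51
Step 2: lo=0, hi=4, mid=2, val=33
Step 3: lo=3, hi=4, mid=3, val=34

Found at index 3


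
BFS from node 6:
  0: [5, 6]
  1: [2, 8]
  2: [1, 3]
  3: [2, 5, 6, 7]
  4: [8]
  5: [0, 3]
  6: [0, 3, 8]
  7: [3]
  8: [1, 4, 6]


Visit 6, enqueue [0, 3, 8]
Visit 0, enqueue [5]
Visit 3, enqueue [2, 7]
Visit 8, enqueue [1, 4]
Visit 5, enqueue []
Visit 2, enqueue []
Visit 7, enqueue []
Visit 1, enqueue []
Visit 4, enqueue []

BFS order: [6, 0, 3, 8, 5, 2, 7, 1, 4]


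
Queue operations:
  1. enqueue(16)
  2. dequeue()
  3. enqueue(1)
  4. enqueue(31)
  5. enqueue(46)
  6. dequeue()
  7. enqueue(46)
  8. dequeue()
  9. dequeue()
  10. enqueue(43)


enqueue(16) -> [16]
dequeue()->16, []
enqueue(1) -> [1]
enqueue(31) -> [1, 31]
enqueue(46) -> [1, 31, 46]
dequeue()->1, [31, 46]
enqueue(46) -> [31, 46, 46]
dequeue()->31, [46, 46]
dequeue()->46, [46]
enqueue(43) -> [46, 43]

Final queue: [46, 43]


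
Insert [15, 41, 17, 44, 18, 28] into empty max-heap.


Insert 15: [15]
Insert 41: [41, 15]
Insert 17: [41, 15, 17]
Insert 44: [44, 41, 17, 15]
Insert 18: [44, 41, 17, 15, 18]
Insert 28: [44, 41, 28, 15, 18, 17]

Final heap: [44, 41, 28, 15, 18, 17]


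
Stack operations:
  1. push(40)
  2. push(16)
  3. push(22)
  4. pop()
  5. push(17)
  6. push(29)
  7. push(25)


push(40) -> [40]
push(16) -> [40, 16]
push(22) -> [40, 16, 22]
pop()->22, [40, 16]
push(17) -> [40, 16, 17]
push(29) -> [40, 16, 17, 29]
push(25) -> [40, 16, 17, 29, 25]

Final stack: [40, 16, 17, 29, 25]


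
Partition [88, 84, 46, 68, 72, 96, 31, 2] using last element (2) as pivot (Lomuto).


Pivot: 2
Place pivot at 0: [2, 84, 46, 68, 72, 96, 31, 88]

Partitioned: [2, 84, 46, 68, 72, 96, 31, 88]


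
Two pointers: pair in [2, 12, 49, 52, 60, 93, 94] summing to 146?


lo=0(2)+hi=6(94)=96
lo=1(12)+hi=6(94)=106
lo=2(49)+hi=6(94)=143
lo=3(52)+hi=6(94)=146

Yes: 52+94=146


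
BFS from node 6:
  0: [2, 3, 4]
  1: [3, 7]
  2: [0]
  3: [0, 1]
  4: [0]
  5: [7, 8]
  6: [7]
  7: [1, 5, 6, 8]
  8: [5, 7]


Visit 6, enqueue [7]
Visit 7, enqueue [1, 5, 8]
Visit 1, enqueue [3]
Visit 5, enqueue []
Visit 8, enqueue []
Visit 3, enqueue [0]
Visit 0, enqueue [2, 4]
Visit 2, enqueue []
Visit 4, enqueue []

BFS order: [6, 7, 1, 5, 8, 3, 0, 2, 4]


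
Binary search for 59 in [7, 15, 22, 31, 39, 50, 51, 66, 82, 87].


Step 1: lo=0, hi=9, mid=4, val=39
Step 2: lo=5, hi=9, mid=7, val=66
Step 3: lo=5, hi=6, mid=5, val=50
Step 4: lo=6, hi=6, mid=6, val=51

Not found


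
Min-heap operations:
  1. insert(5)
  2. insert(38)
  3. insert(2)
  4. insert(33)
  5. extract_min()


insert(5) -> [5]
insert(38) -> [5, 38]
insert(2) -> [2, 38, 5]
insert(33) -> [2, 33, 5, 38]
extract_min()->2, [5, 33, 38]

Final heap: [5, 33, 38]


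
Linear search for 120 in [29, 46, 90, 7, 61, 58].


i=0: 29!=120
i=1: 46!=120
i=2: 90!=120
i=3: 7!=120
i=4: 61!=120
i=5: 58!=120

Not found, 6 comps


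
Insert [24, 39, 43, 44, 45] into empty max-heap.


Insert 24: [24]
Insert 39: [39, 24]
Insert 43: [43, 24, 39]
Insert 44: [44, 43, 39, 24]
Insert 45: [45, 44, 39, 24, 43]

Final heap: [45, 44, 39, 24, 43]


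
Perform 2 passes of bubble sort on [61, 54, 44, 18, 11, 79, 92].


Initial: [61, 54, 44, 18, 11, 79, 92]
Pass 1: [54, 44, 18, 11, 61, 79, 92] (4 swaps)
Pass 2: [44, 18, 11, 54, 61, 79, 92] (3 swaps)

After 2 passes: [44, 18, 11, 54, 61, 79, 92]


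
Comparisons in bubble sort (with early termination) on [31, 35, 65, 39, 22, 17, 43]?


Algorithm: bubble sort (with early termination)
Input: [31, 35, 65, 39, 22, 17, 43]
Sorted: [17, 22, 31, 35, 39, 43, 65]

21


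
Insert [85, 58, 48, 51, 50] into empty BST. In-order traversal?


Insert 85: root
Insert 58: L from 85
Insert 48: L from 85 -> L from 58
Insert 51: L from 85 -> L from 58 -> R from 48
Insert 50: L from 85 -> L from 58 -> R from 48 -> L from 51

In-order: [48, 50, 51, 58, 85]


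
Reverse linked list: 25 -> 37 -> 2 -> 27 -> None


Step 1: curr=25, set curr.next=prev(None) | reversed so far: 25
Step 2: curr=37, set curr.next=prev(25) | reversed so far: 37 -> 25
Step 3: curr=2, set curr.next=prev(37) | reversed so far: 2 -> 37 -> 25
Step 4: curr=27, set curr.next=prev(2) | reversed so far: 27 -> 2 -> 37 -> 25

27 -> 2 -> 37 -> 25 -> None


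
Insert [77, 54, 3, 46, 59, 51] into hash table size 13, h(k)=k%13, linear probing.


Insert 77: h=12 -> slot 12
Insert 54: h=2 -> slot 2
Insert 3: h=3 -> slot 3
Insert 46: h=7 -> slot 7
Insert 59: h=7, 1 probes -> slot 8
Insert 51: h=12, 1 probes -> slot 0

Table: [51, None, 54, 3, None, None, None, 46, 59, None, None, None, 77]


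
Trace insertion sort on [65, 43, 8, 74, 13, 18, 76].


Initial: [65, 43, 8, 74, 13, 18, 76]
Insert 43: [43, 65, 8, 74, 13, 18, 76]
Insert 8: [8, 43, 65, 74, 13, 18, 76]
Insert 74: [8, 43, 65, 74, 13, 18, 76]
Insert 13: [8, 13, 43, 65, 74, 18, 76]
Insert 18: [8, 13, 18, 43, 65, 74, 76]
Insert 76: [8, 13, 18, 43, 65, 74, 76]

Sorted: [8, 13, 18, 43, 65, 74, 76]


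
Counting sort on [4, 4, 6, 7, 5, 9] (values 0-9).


Input: [4, 4, 6, 7, 5, 9]
Counts: [0, 0, 0, 0, 2, 1, 1, 1, 0, 1]

Sorted: [4, 4, 5, 6, 7, 9]


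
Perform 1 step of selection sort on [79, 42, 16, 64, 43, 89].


Initial: [79, 42, 16, 64, 43, 89]
Step 1: min=16 at 2
  Swap: [16, 42, 79, 64, 43, 89]

After 1 step: [16, 42, 79, 64, 43, 89]


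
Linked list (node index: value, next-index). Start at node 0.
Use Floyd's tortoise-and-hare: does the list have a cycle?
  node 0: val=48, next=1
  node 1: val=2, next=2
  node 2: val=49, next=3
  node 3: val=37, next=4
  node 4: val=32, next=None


Floyd's tortoise (slow, +1) and hare (fast, +2):
  init: slow=0, fast=0
  step 1: slow=1, fast=2
  step 2: slow=2, fast=4
  step 3: fast -> None, no cycle

Cycle: no


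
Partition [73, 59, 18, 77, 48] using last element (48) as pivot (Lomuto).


Pivot: 48
  18 <= 48: swap -> [18, 59, 73, 77, 48]
Place pivot at 1: [18, 48, 73, 77, 59]

Partitioned: [18, 48, 73, 77, 59]


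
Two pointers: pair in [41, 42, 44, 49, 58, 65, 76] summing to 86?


lo=0(41)+hi=6(76)=117
lo=0(41)+hi=5(65)=106
lo=0(41)+hi=4(58)=99
lo=0(41)+hi=3(49)=90
lo=0(41)+hi=2(44)=85
lo=1(42)+hi=2(44)=86

Yes: 42+44=86


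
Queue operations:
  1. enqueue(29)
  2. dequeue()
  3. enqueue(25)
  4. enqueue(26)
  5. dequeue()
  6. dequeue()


enqueue(29) -> [29]
dequeue()->29, []
enqueue(25) -> [25]
enqueue(26) -> [25, 26]
dequeue()->25, [26]
dequeue()->26, []

Final queue: []


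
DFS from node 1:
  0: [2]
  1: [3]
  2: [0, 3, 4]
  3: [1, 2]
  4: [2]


Visit 1, push [3]
Visit 3, push [2]
Visit 2, push [4, 0]
Visit 0, push []
Visit 4, push []

DFS order: [1, 3, 2, 0, 4]


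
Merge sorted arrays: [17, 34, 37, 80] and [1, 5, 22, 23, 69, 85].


Take 1 from B
Take 5 from B
Take 17 from A
Take 22 from B
Take 23 from B
Take 34 from A
Take 37 from A
Take 69 from B
Take 80 from A

Merged: [1, 5, 17, 22, 23, 34, 37, 69, 80, 85]


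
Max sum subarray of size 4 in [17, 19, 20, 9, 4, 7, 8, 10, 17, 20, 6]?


[0:4]: 65
[1:5]: 52
[2:6]: 40
[3:7]: 28
[4:8]: 29
[5:9]: 42
[6:10]: 55
[7:11]: 53

Max: 65 at [0:4]


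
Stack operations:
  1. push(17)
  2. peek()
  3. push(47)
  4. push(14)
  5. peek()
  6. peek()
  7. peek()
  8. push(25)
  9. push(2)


push(17) -> [17]
peek()->17
push(47) -> [17, 47]
push(14) -> [17, 47, 14]
peek()->14
peek()->14
peek()->14
push(25) -> [17, 47, 14, 25]
push(2) -> [17, 47, 14, 25, 2]

Final stack: [17, 47, 14, 25, 2]


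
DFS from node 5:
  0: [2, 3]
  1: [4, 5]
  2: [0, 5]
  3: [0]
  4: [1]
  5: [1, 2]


Visit 5, push [2, 1]
Visit 1, push [4]
Visit 4, push []
Visit 2, push [0]
Visit 0, push [3]
Visit 3, push []

DFS order: [5, 1, 4, 2, 0, 3]


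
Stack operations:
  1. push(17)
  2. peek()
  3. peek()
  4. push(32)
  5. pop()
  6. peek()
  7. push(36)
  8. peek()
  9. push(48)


push(17) -> [17]
peek()->17
peek()->17
push(32) -> [17, 32]
pop()->32, [17]
peek()->17
push(36) -> [17, 36]
peek()->36
push(48) -> [17, 36, 48]

Final stack: [17, 36, 48]


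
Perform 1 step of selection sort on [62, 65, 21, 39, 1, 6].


Initial: [62, 65, 21, 39, 1, 6]
Step 1: min=1 at 4
  Swap: [1, 65, 21, 39, 62, 6]

After 1 step: [1, 65, 21, 39, 62, 6]


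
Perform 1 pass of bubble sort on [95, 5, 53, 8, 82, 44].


Initial: [95, 5, 53, 8, 82, 44]
Pass 1: [5, 53, 8, 82, 44, 95] (5 swaps)

After 1 pass: [5, 53, 8, 82, 44, 95]


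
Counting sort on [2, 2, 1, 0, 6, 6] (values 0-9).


Input: [2, 2, 1, 0, 6, 6]
Counts: [1, 1, 2, 0, 0, 0, 2, 0, 0, 0]

Sorted: [0, 1, 2, 2, 6, 6]


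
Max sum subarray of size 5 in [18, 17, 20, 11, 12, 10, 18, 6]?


[0:5]: 78
[1:6]: 70
[2:7]: 71
[3:8]: 57

Max: 78 at [0:5]


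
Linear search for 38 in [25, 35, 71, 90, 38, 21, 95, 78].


i=0: 25!=38
i=1: 35!=38
i=2: 71!=38
i=3: 90!=38
i=4: 38==38 found!

Found at 4, 5 comps


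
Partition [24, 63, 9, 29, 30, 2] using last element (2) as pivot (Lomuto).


Pivot: 2
Place pivot at 0: [2, 63, 9, 29, 30, 24]

Partitioned: [2, 63, 9, 29, 30, 24]


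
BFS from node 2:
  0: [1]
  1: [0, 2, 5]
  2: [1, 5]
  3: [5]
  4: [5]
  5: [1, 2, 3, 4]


Visit 2, enqueue [1, 5]
Visit 1, enqueue [0]
Visit 5, enqueue [3, 4]
Visit 0, enqueue []
Visit 3, enqueue []
Visit 4, enqueue []

BFS order: [2, 1, 5, 0, 3, 4]


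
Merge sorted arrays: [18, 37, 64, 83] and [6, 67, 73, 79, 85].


Take 6 from B
Take 18 from A
Take 37 from A
Take 64 from A
Take 67 from B
Take 73 from B
Take 79 from B
Take 83 from A

Merged: [6, 18, 37, 64, 67, 73, 79, 83, 85]


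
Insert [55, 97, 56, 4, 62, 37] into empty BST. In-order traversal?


Insert 55: root
Insert 97: R from 55
Insert 56: R from 55 -> L from 97
Insert 4: L from 55
Insert 62: R from 55 -> L from 97 -> R from 56
Insert 37: L from 55 -> R from 4

In-order: [4, 37, 55, 56, 62, 97]


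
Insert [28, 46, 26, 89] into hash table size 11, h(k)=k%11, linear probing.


Insert 28: h=6 -> slot 6
Insert 46: h=2 -> slot 2
Insert 26: h=4 -> slot 4
Insert 89: h=1 -> slot 1

Table: [None, 89, 46, None, 26, None, 28, None, None, None, None]


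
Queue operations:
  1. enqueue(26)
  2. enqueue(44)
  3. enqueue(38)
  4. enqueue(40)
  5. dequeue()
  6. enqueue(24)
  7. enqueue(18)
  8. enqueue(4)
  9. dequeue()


enqueue(26) -> [26]
enqueue(44) -> [26, 44]
enqueue(38) -> [26, 44, 38]
enqueue(40) -> [26, 44, 38, 40]
dequeue()->26, [44, 38, 40]
enqueue(24) -> [44, 38, 40, 24]
enqueue(18) -> [44, 38, 40, 24, 18]
enqueue(4) -> [44, 38, 40, 24, 18, 4]
dequeue()->44, [38, 40, 24, 18, 4]

Final queue: [38, 40, 24, 18, 4]
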